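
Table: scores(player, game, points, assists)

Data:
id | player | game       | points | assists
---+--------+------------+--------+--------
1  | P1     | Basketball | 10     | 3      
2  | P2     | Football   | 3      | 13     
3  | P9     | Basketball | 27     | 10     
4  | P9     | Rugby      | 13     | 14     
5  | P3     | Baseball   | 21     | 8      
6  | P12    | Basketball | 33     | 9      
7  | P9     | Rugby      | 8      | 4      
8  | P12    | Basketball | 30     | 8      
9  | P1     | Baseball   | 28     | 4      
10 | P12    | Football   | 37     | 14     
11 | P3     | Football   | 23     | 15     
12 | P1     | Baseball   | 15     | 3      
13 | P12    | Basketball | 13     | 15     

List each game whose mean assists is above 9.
SELECT game, AVG(assists)
FROM scores
GROUP BY game
HAVING AVG(assists) > 9

Result:
  Football: avg=14.00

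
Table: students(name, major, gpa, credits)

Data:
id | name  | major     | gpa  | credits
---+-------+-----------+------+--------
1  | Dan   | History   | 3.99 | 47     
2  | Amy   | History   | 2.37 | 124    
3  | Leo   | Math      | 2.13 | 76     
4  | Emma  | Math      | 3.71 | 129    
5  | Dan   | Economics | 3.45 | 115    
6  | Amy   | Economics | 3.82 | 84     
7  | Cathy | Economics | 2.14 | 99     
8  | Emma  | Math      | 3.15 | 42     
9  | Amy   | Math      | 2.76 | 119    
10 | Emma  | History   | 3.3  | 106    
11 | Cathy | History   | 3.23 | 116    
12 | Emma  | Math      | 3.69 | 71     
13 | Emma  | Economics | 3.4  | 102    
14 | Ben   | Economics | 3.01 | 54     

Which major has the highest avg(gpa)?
SELECT major, AVG(gpa) as val
FROM students
GROUP BY major
ORDER BY val DESC
LIMIT 1

Result: History with avg(gpa) = 3.22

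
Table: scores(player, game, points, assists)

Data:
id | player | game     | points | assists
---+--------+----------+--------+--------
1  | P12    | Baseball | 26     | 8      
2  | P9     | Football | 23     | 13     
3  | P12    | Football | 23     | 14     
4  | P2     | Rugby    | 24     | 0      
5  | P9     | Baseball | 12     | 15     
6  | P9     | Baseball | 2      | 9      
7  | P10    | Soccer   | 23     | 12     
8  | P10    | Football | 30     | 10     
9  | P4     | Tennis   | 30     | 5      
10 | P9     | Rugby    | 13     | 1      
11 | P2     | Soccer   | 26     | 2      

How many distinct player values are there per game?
SELECT game, COUNT(DISTINCT player)
FROM scores
GROUP BY game

Result:
  Baseball: 2 distinct
  Football: 3 distinct
  Rugby: 2 distinct
  Soccer: 2 distinct
  Tennis: 1 distinct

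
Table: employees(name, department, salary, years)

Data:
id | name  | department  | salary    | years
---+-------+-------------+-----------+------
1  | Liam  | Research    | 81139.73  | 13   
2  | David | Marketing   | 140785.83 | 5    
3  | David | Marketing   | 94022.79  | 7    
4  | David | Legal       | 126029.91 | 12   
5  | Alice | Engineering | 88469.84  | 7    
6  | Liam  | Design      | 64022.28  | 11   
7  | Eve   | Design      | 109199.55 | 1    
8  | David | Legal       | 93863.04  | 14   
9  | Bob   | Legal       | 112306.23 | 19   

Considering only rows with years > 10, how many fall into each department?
SELECT department, COUNT(*)
FROM employees
WHERE years > 10
GROUP BY department

Note: WHERE filters rows before grouping.

Result:
  Design: 1
  Legal: 3
  Research: 1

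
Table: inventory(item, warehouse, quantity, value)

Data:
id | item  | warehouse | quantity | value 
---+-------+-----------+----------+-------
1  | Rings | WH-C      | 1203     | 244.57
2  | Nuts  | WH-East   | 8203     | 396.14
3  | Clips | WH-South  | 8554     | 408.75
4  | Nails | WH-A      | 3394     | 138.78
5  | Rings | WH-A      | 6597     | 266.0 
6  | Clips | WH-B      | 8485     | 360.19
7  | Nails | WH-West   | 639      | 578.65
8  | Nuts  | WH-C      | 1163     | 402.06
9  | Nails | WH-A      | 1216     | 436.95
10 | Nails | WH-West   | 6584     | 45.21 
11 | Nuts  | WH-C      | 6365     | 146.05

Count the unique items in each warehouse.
SELECT warehouse, COUNT(DISTINCT item)
FROM inventory
GROUP BY warehouse

Result:
  WH-A: 2 distinct
  WH-B: 1 distinct
  WH-C: 2 distinct
  WH-East: 1 distinct
  WH-South: 1 distinct
  WH-West: 1 distinct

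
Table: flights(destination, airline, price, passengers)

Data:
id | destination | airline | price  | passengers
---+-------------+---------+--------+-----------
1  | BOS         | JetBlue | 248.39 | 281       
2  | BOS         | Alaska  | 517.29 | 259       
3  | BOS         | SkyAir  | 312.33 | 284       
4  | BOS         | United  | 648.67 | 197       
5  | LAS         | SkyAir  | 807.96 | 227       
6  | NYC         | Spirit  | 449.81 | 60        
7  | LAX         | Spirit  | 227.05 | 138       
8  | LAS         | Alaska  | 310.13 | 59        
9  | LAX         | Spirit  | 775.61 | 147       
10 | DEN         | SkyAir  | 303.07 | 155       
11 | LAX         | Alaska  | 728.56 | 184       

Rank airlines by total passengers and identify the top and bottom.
SELECT airline, SUM(passengers)
FROM flights
GROUP BY airline
ORDER BY SUM(passengers)

All groups:
  United: 197
  JetBlue: 281
  Spirit: 345
  Alaska: 502
  SkyAir: 666

Highest: SkyAir (666)
Lowest: United (197)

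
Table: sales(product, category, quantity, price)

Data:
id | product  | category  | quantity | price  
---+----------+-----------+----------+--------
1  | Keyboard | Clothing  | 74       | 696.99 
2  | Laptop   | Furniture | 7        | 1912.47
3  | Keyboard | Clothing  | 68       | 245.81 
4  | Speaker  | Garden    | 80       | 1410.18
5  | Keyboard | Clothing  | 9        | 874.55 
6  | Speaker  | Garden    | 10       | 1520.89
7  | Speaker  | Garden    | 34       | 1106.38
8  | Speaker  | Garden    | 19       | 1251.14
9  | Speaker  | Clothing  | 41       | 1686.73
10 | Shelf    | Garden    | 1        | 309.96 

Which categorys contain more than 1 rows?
SELECT category, COUNT(*) as cnt
FROM sales
GROUP BY category
HAVING COUNT(*) > 1

Result:
  Clothing: 4
  Garden: 5

Note: HAVING filters groups after aggregation, WHERE filters rows before.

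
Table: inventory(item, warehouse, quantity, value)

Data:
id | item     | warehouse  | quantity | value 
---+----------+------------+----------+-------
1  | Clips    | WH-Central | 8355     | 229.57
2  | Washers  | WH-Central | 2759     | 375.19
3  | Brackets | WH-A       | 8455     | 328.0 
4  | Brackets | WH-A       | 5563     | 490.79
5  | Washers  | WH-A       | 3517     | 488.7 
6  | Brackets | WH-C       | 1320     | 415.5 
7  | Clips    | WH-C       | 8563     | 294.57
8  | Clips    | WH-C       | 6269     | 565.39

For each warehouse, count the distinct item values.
SELECT warehouse, COUNT(DISTINCT item)
FROM inventory
GROUP BY warehouse

Result:
  WH-A: 2 distinct
  WH-C: 2 distinct
  WH-Central: 2 distinct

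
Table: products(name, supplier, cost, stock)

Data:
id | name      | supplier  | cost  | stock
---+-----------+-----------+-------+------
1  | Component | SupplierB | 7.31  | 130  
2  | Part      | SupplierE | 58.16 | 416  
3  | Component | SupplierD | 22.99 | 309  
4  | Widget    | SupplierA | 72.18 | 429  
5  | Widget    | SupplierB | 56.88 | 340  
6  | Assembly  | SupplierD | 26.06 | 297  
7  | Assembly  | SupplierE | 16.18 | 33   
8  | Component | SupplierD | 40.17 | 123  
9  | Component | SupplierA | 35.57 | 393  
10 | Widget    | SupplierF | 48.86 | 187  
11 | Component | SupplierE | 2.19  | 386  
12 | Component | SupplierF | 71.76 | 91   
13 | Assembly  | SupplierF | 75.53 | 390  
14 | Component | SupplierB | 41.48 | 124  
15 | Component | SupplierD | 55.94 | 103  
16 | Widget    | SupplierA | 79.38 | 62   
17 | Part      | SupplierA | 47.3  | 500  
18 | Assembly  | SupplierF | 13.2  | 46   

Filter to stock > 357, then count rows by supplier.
SELECT supplier, COUNT(*)
FROM products
WHERE stock > 357
GROUP BY supplier

Note: WHERE filters rows before grouping.

Result:
  SupplierA: 3
  SupplierE: 2
  SupplierF: 1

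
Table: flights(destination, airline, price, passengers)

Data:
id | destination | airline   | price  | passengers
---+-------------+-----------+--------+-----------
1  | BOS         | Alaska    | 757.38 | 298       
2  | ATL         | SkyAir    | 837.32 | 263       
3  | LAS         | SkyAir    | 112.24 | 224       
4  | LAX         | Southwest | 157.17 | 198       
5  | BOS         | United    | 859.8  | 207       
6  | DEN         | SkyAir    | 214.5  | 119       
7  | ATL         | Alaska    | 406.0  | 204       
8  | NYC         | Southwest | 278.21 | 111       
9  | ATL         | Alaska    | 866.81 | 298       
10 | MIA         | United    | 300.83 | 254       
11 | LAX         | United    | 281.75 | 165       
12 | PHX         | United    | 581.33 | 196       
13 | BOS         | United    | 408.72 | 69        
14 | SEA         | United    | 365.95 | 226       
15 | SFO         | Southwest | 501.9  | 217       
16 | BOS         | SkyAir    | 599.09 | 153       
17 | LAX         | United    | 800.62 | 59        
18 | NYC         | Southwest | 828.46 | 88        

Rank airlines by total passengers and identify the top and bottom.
SELECT airline, SUM(passengers)
FROM flights
GROUP BY airline
ORDER BY SUM(passengers)

All groups:
  Southwest: 614
  SkyAir: 759
  Alaska: 800
  United: 1176

Highest: United (1176)
Lowest: Southwest (614)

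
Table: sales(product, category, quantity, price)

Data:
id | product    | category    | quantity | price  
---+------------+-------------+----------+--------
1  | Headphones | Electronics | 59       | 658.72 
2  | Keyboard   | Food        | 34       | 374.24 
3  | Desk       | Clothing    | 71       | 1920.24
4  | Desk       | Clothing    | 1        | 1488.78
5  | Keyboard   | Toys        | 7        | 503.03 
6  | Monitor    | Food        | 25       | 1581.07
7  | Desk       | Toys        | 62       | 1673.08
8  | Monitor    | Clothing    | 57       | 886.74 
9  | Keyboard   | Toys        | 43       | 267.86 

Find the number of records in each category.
SELECT category, COUNT(*) as count
FROM sales
GROUP BY category

Result:
  Clothing: 3
  Electronics: 1
  Food: 2
  Toys: 3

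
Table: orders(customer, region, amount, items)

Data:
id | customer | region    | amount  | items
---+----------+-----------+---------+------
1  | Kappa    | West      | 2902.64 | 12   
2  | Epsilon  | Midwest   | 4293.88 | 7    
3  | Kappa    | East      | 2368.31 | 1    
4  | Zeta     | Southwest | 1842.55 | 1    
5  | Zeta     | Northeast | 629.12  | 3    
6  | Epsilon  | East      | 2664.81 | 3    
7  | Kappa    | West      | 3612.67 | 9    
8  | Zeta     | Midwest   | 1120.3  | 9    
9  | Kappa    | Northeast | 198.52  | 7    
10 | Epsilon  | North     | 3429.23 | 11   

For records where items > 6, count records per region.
SELECT region, COUNT(*)
FROM orders
WHERE items > 6
GROUP BY region

Note: WHERE filters rows before grouping.

Result:
  Midwest: 2
  North: 1
  Northeast: 1
  West: 2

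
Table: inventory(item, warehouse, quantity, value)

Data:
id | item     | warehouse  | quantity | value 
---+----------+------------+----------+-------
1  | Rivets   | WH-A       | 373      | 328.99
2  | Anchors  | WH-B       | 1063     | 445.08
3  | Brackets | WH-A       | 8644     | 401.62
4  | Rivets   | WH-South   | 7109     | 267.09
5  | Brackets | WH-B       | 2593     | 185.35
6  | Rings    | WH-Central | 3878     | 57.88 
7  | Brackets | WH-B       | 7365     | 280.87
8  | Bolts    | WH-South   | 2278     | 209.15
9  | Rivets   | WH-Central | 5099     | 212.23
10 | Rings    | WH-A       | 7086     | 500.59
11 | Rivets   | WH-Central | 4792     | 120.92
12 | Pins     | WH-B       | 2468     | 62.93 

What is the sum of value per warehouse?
SELECT warehouse, SUM(value) as result
FROM inventory
GROUP BY warehouse

Result:
  WH-A: 1231.20
  WH-B: 974.23
  WH-Central: 391.03
  WH-South: 476.24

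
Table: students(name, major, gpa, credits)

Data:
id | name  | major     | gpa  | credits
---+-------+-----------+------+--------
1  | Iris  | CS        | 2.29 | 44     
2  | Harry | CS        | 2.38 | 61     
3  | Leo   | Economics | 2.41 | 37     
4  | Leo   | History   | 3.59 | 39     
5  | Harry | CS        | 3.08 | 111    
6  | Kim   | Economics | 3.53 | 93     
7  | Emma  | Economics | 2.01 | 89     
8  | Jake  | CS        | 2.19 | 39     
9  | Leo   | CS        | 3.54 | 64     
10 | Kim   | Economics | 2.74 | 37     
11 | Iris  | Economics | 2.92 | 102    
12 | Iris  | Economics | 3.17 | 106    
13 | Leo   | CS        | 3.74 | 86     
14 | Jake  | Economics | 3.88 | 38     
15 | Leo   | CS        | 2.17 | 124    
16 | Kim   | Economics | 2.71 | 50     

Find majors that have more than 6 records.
SELECT major, COUNT(*) as cnt
FROM students
GROUP BY major
HAVING COUNT(*) > 6

Result:
  CS: 7
  Economics: 8

Note: HAVING filters groups after aggregation, WHERE filters rows before.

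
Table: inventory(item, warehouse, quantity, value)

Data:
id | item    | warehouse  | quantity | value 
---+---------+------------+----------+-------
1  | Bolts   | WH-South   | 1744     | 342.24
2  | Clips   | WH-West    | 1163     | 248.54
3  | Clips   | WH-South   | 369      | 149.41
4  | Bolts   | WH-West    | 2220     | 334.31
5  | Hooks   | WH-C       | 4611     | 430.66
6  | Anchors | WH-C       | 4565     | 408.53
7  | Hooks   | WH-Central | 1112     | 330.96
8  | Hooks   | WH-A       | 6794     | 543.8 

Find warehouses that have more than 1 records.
SELECT warehouse, COUNT(*) as cnt
FROM inventory
GROUP BY warehouse
HAVING COUNT(*) > 1

Result:
  WH-C: 2
  WH-South: 2
  WH-West: 2

Note: HAVING filters groups after aggregation, WHERE filters rows before.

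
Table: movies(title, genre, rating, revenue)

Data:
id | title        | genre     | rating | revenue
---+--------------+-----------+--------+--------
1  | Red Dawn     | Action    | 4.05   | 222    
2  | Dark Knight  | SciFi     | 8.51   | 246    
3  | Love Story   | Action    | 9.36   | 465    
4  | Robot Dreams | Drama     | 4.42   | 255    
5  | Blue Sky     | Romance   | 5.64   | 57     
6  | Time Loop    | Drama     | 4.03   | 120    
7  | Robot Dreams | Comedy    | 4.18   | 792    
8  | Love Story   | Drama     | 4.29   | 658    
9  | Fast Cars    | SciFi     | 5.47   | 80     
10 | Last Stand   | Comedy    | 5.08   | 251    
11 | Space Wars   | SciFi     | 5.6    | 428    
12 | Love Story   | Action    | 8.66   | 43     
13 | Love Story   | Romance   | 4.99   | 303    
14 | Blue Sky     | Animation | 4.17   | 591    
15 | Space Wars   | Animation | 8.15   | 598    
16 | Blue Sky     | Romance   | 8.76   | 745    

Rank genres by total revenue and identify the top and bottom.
SELECT genre, SUM(revenue)
FROM movies
GROUP BY genre
ORDER BY SUM(revenue)

All groups:
  Action: 730
  SciFi: 754
  Drama: 1033
  Comedy: 1043
  Romance: 1105
  Animation: 1189

Highest: Animation (1189)
Lowest: Action (730)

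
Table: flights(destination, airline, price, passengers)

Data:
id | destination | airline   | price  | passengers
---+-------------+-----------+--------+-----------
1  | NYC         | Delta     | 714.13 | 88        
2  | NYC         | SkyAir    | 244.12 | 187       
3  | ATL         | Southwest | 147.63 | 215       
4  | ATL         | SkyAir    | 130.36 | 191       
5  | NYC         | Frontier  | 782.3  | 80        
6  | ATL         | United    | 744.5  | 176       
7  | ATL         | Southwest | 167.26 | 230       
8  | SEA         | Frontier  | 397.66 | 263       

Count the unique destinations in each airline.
SELECT airline, COUNT(DISTINCT destination)
FROM flights
GROUP BY airline

Result:
  Delta: 1 distinct
  Frontier: 2 distinct
  SkyAir: 2 distinct
  Southwest: 1 distinct
  United: 1 distinct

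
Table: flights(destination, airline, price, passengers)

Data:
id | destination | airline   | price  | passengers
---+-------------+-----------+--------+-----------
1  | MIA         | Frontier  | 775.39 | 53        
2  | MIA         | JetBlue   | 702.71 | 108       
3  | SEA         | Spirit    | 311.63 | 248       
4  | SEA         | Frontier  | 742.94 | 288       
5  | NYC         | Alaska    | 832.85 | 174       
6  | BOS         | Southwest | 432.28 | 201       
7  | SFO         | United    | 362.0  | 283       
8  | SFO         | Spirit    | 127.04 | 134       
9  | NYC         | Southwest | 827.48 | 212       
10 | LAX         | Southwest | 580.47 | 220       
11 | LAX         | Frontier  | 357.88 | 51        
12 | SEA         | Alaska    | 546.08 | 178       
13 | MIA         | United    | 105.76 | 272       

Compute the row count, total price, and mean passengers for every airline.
SELECT airline,
       COUNT(*) as cnt,
       SUM(price) as total_price,
       AVG(passengers) as avg_passengers
FROM flights
GROUP BY airline

Result:
  Alaska: 2 records, 1378.93 total price, 176.00 avg passengers
  Frontier: 3 records, 1876.21 total price, 130.67 avg passengers
  JetBlue: 1 records, 702.71 total price, 108.00 avg passengers
  Southwest: 3 records, 1840.23 total price, 211.00 avg passengers
  Spirit: 2 records, 438.67 total price, 191.00 avg passengers
  United: 2 records, 467.76 total price, 277.50 avg passengers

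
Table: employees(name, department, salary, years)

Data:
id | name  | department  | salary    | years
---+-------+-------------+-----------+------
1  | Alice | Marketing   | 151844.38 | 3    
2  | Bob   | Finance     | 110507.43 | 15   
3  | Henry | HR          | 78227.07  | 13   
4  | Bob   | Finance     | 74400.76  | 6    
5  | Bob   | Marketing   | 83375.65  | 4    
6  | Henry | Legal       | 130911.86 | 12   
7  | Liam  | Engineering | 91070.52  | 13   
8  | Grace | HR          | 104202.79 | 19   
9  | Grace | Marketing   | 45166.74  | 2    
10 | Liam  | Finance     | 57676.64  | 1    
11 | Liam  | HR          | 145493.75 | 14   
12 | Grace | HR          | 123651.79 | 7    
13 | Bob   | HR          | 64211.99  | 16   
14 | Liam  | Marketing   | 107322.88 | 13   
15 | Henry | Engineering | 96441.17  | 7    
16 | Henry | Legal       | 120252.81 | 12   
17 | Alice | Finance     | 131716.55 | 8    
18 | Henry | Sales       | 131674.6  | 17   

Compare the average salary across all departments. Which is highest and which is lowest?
SELECT department, AVG(salary)
FROM employees
GROUP BY department
ORDER BY AVG(salary)

All groups:
  Finance: 93575.35
  Engineering: 93755.85
  Marketing: 96927.41
  HR: 103157.48
  Legal: 125582.34
  Sales: 131674.60

Highest: Sales (131674.60)
Lowest: Finance (93575.35)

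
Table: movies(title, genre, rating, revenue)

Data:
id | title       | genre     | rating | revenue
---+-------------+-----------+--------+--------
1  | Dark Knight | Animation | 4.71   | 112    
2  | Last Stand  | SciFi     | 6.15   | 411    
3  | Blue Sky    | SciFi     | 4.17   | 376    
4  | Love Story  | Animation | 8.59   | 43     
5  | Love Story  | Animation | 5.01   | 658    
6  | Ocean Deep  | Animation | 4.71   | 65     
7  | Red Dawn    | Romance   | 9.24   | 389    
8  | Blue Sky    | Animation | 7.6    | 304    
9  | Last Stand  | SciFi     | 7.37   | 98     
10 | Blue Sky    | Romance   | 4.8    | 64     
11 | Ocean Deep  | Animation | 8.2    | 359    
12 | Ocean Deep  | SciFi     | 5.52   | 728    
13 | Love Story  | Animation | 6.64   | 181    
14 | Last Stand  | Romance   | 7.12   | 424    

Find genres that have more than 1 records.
SELECT genre, COUNT(*) as cnt
FROM movies
GROUP BY genre
HAVING COUNT(*) > 1

Result:
  Animation: 7
  Romance: 3
  SciFi: 4

Note: HAVING filters groups after aggregation, WHERE filters rows before.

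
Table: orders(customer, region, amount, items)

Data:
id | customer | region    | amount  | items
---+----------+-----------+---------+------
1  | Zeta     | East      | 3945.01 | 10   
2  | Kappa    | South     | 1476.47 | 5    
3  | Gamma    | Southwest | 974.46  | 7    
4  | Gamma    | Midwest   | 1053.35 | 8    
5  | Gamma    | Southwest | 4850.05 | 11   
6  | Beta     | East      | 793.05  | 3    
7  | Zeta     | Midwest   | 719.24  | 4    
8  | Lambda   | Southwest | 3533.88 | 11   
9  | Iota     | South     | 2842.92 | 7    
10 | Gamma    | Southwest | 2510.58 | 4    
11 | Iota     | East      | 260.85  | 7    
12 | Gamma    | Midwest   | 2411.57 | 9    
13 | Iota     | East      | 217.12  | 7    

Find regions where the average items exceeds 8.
SELECT region, AVG(items)
FROM orders
GROUP BY region
HAVING AVG(items) > 8

Result:
  Southwest: avg=8.25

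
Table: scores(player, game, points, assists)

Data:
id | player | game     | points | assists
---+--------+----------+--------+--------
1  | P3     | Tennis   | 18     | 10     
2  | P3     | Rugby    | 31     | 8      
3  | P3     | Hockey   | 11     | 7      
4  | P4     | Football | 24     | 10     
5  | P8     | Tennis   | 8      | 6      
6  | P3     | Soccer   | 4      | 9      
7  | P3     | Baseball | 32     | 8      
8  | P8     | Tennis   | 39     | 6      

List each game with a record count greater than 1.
SELECT game, COUNT(*) as cnt
FROM scores
GROUP BY game
HAVING COUNT(*) > 1

Result:
  Tennis: 3

Note: HAVING filters groups after aggregation, WHERE filters rows before.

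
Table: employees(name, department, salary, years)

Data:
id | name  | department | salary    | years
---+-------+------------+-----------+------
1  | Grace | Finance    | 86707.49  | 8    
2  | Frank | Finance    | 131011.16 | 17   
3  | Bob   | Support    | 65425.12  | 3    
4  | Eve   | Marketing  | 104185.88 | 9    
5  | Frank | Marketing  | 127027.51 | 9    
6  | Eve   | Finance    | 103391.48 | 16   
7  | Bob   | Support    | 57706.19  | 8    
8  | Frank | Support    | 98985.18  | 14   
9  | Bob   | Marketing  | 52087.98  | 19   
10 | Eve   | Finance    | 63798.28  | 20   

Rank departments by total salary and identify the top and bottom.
SELECT department, SUM(salary)
FROM employees
GROUP BY department
ORDER BY SUM(salary)

All groups:
  Support: 222116.49
  Marketing: 283301.37
  Finance: 384908.41

Highest: Finance (384908.41)
Lowest: Support (222116.49)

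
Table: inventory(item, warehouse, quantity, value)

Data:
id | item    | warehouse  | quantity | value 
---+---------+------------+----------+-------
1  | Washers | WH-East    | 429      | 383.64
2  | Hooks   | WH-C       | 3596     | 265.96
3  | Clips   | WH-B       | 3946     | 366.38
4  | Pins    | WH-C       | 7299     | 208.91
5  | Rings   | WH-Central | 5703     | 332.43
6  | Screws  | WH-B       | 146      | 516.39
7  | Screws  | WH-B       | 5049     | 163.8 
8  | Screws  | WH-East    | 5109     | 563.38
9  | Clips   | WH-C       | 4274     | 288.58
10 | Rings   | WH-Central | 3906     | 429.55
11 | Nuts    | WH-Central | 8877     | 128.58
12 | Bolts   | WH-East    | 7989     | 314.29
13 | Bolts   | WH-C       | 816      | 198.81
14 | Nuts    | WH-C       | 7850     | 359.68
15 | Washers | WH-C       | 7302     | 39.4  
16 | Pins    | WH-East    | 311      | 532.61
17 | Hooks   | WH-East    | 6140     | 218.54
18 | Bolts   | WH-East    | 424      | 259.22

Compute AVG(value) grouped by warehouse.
SELECT warehouse, AVG(value) as result
FROM inventory
GROUP BY warehouse

Result:
  WH-B: 348.86
  WH-C: 226.89
  WH-Central: 296.85
  WH-East: 378.61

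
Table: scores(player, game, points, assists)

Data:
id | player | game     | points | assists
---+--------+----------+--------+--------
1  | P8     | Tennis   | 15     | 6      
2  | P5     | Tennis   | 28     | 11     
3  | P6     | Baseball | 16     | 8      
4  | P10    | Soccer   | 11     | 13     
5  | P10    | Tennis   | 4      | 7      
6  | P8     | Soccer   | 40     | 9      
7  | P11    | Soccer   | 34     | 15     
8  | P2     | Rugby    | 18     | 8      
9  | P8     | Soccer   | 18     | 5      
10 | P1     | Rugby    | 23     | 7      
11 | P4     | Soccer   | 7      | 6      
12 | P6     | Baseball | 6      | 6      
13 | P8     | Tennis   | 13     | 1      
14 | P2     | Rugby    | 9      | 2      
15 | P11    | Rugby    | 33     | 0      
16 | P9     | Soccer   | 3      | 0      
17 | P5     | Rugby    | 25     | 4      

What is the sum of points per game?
SELECT game, SUM(points) as result
FROM scores
GROUP BY game

Result:
  Baseball: 22
  Rugby: 108
  Soccer: 113
  Tennis: 60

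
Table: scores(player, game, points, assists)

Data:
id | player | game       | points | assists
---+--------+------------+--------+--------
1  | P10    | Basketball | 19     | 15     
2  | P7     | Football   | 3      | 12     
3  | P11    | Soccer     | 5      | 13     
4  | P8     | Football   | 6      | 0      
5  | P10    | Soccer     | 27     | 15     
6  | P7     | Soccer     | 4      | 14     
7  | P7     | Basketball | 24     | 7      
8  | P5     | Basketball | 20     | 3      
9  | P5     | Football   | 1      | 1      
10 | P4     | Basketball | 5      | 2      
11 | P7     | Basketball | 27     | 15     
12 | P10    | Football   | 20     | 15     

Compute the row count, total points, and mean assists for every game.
SELECT game,
       COUNT(*) as cnt,
       SUM(points) as total_points,
       AVG(assists) as avg_assists
FROM scores
GROUP BY game

Result:
  Basketball: 5 records, 95 total points, 8.40 avg assists
  Football: 4 records, 30 total points, 7.00 avg assists
  Soccer: 3 records, 36 total points, 14.00 avg assists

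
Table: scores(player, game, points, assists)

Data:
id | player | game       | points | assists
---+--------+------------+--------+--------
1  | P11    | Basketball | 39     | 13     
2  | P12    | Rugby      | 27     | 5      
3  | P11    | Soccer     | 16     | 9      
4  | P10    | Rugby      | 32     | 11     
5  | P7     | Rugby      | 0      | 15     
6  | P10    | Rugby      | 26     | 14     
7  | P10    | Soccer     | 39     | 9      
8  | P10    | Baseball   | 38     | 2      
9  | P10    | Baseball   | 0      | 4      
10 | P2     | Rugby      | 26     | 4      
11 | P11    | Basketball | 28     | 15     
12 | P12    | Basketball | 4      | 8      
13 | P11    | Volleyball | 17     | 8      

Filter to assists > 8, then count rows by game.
SELECT game, COUNT(*)
FROM scores
WHERE assists > 8
GROUP BY game

Note: WHERE filters rows before grouping.

Result:
  Basketball: 2
  Rugby: 3
  Soccer: 2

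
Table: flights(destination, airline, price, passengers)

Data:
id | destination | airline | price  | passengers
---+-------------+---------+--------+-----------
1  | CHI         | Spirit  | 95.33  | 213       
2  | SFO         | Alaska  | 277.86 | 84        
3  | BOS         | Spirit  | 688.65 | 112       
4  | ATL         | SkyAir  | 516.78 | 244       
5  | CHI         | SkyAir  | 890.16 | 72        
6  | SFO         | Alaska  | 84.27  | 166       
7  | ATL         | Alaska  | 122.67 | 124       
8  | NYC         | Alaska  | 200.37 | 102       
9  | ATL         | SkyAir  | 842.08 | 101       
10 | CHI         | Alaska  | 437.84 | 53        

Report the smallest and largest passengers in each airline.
SELECT airline, MIN(passengers), MAX(passengers)
FROM flights
GROUP BY airline

Result:
  Alaska: min=53, max=166
  SkyAir: min=72, max=244
  Spirit: min=112, max=213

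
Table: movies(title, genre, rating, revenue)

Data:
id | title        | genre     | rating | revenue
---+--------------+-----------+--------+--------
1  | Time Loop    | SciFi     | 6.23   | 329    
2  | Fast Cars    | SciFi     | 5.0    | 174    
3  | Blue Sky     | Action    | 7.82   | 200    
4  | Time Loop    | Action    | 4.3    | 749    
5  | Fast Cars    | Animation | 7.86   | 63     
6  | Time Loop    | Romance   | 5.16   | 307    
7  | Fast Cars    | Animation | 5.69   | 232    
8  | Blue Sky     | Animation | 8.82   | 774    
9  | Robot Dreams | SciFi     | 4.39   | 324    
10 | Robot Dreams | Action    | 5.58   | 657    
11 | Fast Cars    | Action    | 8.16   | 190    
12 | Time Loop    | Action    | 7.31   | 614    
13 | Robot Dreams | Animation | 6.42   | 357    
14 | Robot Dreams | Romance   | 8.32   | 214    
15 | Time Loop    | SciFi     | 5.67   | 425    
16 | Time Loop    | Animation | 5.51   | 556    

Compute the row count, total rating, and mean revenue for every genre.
SELECT genre,
       COUNT(*) as cnt,
       SUM(rating) as total_rating,
       AVG(revenue) as avg_revenue
FROM movies
GROUP BY genre

Result:
  Action: 5 records, 33.17 total rating, 482.00 avg revenue
  Animation: 5 records, 34.30 total rating, 396.40 avg revenue
  Romance: 2 records, 13.48 total rating, 260.50 avg revenue
  SciFi: 4 records, 21.29 total rating, 313.00 avg revenue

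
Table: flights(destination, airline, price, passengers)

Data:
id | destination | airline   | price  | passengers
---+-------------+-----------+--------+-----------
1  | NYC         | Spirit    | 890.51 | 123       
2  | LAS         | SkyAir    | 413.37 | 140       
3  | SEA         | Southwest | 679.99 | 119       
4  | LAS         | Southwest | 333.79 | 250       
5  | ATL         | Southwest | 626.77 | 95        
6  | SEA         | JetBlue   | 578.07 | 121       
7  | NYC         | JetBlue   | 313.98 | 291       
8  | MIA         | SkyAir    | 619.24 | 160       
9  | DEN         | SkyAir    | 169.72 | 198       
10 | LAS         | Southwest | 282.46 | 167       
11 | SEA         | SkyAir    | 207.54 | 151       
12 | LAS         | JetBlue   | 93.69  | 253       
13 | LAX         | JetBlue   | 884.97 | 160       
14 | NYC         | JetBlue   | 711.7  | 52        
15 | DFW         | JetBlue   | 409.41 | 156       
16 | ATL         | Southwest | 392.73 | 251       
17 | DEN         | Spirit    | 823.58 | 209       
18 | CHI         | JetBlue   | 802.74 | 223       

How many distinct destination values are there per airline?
SELECT airline, COUNT(DISTINCT destination)
FROM flights
GROUP BY airline

Result:
  JetBlue: 6 distinct
  SkyAir: 4 distinct
  Southwest: 3 distinct
  Spirit: 2 distinct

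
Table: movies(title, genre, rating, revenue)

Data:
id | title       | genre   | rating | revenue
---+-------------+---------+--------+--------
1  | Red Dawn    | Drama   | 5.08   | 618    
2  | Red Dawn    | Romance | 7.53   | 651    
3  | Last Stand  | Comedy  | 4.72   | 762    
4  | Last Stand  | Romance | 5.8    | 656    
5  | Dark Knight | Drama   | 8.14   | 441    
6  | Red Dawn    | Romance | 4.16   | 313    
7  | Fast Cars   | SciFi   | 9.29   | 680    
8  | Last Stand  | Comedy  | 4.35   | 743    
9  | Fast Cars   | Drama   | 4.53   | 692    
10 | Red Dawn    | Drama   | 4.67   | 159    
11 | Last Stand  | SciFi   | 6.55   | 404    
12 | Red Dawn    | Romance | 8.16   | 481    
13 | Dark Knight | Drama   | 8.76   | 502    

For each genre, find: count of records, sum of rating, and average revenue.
SELECT genre,
       COUNT(*) as cnt,
       SUM(rating) as total_rating,
       AVG(revenue) as avg_revenue
FROM movies
GROUP BY genre

Result:
  Comedy: 2 records, 9.07 total rating, 752.50 avg revenue
  Drama: 5 records, 31.18 total rating, 482.40 avg revenue
  Romance: 4 records, 25.65 total rating, 525.25 avg revenue
  SciFi: 2 records, 15.84 total rating, 542.00 avg revenue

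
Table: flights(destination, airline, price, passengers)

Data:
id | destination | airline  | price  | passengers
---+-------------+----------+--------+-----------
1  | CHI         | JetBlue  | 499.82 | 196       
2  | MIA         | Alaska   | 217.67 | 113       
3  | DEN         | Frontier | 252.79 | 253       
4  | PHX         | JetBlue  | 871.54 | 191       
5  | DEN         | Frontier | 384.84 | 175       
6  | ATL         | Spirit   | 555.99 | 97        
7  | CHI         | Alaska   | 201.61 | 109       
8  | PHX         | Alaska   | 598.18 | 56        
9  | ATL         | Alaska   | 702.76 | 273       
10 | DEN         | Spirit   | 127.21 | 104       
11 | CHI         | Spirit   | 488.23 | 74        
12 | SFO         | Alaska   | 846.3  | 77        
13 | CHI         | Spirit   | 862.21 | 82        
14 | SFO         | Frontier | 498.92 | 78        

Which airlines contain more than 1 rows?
SELECT airline, COUNT(*) as cnt
FROM flights
GROUP BY airline
HAVING COUNT(*) > 1

Result:
  Alaska: 5
  Frontier: 3
  JetBlue: 2
  Spirit: 4

Note: HAVING filters groups after aggregation, WHERE filters rows before.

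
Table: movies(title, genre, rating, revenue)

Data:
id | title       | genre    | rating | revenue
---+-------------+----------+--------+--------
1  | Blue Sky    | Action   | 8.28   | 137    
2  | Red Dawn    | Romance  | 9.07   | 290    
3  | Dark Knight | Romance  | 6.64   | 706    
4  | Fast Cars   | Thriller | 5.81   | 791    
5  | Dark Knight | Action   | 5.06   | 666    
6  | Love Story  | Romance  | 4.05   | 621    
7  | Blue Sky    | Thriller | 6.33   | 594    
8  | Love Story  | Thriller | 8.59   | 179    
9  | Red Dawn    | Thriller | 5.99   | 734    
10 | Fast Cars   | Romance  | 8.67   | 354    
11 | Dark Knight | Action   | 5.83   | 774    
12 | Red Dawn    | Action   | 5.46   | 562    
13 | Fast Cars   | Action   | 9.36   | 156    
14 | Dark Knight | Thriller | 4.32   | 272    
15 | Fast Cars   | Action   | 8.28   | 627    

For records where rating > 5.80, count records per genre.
SELECT genre, COUNT(*)
FROM movies
WHERE rating > 5.80
GROUP BY genre

Note: WHERE filters rows before grouping.

Result:
  Action: 4
  Romance: 3
  Thriller: 4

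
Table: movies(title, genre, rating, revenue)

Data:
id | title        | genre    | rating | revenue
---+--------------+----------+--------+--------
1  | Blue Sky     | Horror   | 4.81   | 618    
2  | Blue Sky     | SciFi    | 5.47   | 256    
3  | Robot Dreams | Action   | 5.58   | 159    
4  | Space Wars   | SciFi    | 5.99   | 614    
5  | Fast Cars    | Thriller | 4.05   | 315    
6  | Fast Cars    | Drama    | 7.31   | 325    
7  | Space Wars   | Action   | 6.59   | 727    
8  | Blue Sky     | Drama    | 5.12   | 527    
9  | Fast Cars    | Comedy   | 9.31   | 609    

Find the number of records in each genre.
SELECT genre, COUNT(*) as count
FROM movies
GROUP BY genre

Result:
  Action: 2
  Comedy: 1
  Drama: 2
  Horror: 1
  SciFi: 2
  Thriller: 1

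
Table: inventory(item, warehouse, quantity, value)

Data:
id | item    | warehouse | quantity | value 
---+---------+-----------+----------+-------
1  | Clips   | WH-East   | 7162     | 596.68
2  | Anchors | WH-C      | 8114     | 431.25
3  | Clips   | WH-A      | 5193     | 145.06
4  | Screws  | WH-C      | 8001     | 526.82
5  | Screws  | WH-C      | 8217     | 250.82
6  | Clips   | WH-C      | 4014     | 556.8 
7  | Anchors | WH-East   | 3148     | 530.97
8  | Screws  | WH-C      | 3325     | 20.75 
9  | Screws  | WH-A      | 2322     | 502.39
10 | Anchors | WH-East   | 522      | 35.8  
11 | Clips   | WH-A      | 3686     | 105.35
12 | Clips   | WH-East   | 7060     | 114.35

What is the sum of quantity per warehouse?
SELECT warehouse, SUM(quantity) as result
FROM inventory
GROUP BY warehouse

Result:
  WH-A: 11201
  WH-C: 31671
  WH-East: 17892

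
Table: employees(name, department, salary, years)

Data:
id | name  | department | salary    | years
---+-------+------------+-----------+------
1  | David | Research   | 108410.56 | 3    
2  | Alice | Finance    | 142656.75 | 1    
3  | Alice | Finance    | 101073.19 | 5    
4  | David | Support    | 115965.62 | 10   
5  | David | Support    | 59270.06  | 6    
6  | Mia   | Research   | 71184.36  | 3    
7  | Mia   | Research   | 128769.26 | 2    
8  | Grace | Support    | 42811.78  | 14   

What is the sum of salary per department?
SELECT department, SUM(salary) as result
FROM employees
GROUP BY department

Result:
  Finance: 243729.94
  Research: 308364.18
  Support: 218047.46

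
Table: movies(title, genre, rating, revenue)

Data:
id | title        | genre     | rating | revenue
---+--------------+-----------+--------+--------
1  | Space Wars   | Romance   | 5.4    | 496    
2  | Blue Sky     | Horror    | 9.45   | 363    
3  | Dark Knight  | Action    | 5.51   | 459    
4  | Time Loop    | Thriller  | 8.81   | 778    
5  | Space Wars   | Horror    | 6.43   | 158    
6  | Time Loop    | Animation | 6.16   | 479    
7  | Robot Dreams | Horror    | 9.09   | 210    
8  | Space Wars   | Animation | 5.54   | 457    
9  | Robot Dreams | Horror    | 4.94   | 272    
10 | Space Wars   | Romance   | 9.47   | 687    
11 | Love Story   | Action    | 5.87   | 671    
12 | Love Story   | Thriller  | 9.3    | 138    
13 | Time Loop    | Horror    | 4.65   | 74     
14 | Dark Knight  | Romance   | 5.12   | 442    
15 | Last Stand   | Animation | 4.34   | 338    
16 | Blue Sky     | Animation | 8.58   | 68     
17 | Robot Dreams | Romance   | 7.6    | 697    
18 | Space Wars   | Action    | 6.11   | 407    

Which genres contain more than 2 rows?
SELECT genre, COUNT(*) as cnt
FROM movies
GROUP BY genre
HAVING COUNT(*) > 2

Result:
  Action: 3
  Animation: 4
  Horror: 5
  Romance: 4

Note: HAVING filters groups after aggregation, WHERE filters rows before.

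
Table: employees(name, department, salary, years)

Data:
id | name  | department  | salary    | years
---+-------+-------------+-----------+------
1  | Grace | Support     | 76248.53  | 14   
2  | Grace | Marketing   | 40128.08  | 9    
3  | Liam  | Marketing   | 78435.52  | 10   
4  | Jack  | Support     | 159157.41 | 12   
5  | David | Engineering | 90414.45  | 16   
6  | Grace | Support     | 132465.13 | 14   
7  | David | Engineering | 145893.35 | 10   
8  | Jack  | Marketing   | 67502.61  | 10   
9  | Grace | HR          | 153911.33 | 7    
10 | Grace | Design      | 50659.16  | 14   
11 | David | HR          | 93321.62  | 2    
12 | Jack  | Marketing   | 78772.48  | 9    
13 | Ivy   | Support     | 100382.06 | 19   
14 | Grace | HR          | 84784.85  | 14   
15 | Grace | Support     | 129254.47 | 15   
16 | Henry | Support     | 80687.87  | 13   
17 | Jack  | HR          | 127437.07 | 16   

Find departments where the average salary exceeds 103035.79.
SELECT department, AVG(salary)
FROM employees
GROUP BY department
HAVING AVG(salary) > 103035.79

Result:
  Engineering: avg=118153.90
  HR: avg=114863.72
  Support: avg=113032.58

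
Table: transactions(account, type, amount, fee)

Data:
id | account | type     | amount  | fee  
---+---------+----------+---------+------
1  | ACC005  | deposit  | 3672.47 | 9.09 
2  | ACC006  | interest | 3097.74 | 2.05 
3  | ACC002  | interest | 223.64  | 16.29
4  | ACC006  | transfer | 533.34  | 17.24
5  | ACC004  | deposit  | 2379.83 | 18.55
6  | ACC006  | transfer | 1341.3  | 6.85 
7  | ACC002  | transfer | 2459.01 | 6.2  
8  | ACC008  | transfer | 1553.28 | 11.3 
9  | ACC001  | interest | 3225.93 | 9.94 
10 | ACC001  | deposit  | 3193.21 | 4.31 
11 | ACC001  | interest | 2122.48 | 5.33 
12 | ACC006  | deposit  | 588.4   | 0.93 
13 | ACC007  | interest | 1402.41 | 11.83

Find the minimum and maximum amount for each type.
SELECT type, MIN(amount), MAX(amount)
FROM transactions
GROUP BY type

Result:
  deposit: min=588.40, max=3672.47
  interest: min=223.64, max=3225.93
  transfer: min=533.34, max=2459.01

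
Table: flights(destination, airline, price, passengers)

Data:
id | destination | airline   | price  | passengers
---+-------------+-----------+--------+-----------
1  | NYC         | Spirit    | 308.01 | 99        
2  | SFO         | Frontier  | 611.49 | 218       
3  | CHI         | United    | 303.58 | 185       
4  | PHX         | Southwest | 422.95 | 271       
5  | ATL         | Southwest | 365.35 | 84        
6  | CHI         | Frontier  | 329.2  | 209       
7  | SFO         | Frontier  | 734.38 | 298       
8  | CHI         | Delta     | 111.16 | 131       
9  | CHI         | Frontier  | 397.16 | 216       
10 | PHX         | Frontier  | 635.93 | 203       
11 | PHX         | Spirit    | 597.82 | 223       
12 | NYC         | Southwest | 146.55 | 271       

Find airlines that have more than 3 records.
SELECT airline, COUNT(*) as cnt
FROM flights
GROUP BY airline
HAVING COUNT(*) > 3

Result:
  Frontier: 5

Note: HAVING filters groups after aggregation, WHERE filters rows before.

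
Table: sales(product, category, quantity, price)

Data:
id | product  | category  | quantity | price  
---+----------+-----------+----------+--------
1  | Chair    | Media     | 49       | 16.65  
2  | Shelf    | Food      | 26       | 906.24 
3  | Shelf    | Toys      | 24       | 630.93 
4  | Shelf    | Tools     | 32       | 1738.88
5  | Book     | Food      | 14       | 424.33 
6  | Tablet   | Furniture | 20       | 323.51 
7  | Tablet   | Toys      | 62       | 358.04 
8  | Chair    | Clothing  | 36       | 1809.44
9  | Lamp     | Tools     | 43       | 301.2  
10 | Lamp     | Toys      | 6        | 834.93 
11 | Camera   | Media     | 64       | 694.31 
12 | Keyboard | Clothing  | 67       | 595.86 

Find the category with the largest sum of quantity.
SELECT category, SUM(quantity) as val
FROM sales
GROUP BY category
ORDER BY val DESC
LIMIT 1

Result: Media with sum(quantity) = 113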